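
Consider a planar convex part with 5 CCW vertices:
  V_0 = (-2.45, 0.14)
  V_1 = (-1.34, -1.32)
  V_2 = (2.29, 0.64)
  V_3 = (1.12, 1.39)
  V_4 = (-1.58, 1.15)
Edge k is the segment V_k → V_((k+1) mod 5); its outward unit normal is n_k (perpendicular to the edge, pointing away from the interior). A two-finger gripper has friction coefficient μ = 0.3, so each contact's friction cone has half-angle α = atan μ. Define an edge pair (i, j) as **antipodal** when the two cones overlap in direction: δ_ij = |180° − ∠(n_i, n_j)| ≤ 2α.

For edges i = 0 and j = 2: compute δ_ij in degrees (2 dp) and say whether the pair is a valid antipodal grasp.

α = atan 0.3 = 16.70°;  2α = 33.40°
edge 0: e_0 = (+1.11, -1.46);  n_0 = (-0.7961, -0.6052)
edge 2: e_2 = (-1.17, +0.75);  n_2 = (+0.5397, +0.8419)
∠(n_0, n_2) = 159.91°
δ = |180° − 159.91°| = 20.09°
20.09° ≤ 2α = 33.40°  →  valid

δ = 20.09°, valid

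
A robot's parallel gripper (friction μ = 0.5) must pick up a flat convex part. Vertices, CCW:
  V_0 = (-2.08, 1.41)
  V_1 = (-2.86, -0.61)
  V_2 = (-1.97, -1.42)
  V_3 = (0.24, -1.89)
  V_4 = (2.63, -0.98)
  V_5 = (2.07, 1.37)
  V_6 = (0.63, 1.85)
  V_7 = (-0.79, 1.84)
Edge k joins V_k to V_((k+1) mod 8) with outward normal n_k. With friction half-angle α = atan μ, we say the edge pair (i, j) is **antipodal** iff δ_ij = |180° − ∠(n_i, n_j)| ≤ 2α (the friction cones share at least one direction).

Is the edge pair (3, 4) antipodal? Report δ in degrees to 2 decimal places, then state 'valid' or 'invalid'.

δ = 97.44°, invalid

α = atan 0.5 = 26.57°;  2α = 53.13°
edge 3: e_3 = (+2.39, +0.91);  n_3 = (+0.3558, -0.9345)
edge 4: e_4 = (-0.56, +2.35);  n_4 = (+0.9728, +0.2318)
∠(n_3, n_4) = 82.56°
δ = |180° − 82.56°| = 97.44°
97.44° > 2α = 53.13°  →  invalid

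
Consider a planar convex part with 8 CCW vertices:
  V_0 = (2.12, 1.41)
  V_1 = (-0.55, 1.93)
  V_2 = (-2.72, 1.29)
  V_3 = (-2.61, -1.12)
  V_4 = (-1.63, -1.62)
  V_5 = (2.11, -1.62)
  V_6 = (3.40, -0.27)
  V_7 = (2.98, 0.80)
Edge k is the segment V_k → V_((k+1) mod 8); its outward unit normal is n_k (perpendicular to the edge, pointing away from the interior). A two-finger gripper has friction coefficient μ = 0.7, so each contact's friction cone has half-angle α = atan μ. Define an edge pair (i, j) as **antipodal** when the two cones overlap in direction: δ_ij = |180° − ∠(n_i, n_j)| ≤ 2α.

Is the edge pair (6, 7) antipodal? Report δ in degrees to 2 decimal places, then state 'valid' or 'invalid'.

α = atan 0.7 = 34.99°;  2α = 69.98°
edge 6: e_6 = (-0.42, +1.07);  n_6 = (+0.9309, +0.3654)
edge 7: e_7 = (-0.86, +0.61);  n_7 = (+0.5785, +0.8157)
∠(n_6, n_7) = 33.22°
δ = |180° − 33.22°| = 146.78°
146.78° > 2α = 69.98°  →  invalid

δ = 146.78°, invalid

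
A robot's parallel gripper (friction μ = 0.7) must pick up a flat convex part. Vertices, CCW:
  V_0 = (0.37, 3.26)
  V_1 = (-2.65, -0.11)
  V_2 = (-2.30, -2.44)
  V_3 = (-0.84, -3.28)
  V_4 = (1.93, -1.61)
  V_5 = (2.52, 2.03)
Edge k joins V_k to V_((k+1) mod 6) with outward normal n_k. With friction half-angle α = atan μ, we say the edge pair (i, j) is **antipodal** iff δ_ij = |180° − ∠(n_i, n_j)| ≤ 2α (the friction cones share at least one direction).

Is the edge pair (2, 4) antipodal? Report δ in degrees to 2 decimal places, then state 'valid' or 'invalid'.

α = atan 0.7 = 34.99°;  2α = 69.98°
edge 2: e_2 = (+1.46, -0.84);  n_2 = (-0.4987, -0.8668)
edge 4: e_4 = (+0.59, +3.64);  n_4 = (+0.9871, -0.1600)
∠(n_2, n_4) = 110.71°
δ = |180° − 110.71°| = 69.29°
69.29° ≤ 2α = 69.98°  →  valid

δ = 69.29°, valid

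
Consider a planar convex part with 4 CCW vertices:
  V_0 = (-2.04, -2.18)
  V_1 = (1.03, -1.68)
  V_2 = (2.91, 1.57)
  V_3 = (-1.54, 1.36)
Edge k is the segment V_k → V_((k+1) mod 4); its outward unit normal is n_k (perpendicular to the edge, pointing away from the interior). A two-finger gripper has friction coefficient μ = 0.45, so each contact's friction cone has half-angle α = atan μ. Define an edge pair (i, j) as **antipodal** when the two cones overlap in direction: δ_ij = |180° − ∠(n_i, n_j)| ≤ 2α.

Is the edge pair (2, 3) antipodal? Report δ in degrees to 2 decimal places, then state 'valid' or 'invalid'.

δ = 100.74°, invalid

α = atan 0.45 = 24.23°;  2α = 48.46°
edge 2: e_2 = (-4.45, -0.21);  n_2 = (-0.0471, +0.9989)
edge 3: e_3 = (-0.50, -3.54);  n_3 = (-0.9902, +0.1399)
∠(n_2, n_3) = 79.26°
δ = |180° − 79.26°| = 100.74°
100.74° > 2α = 48.46°  →  invalid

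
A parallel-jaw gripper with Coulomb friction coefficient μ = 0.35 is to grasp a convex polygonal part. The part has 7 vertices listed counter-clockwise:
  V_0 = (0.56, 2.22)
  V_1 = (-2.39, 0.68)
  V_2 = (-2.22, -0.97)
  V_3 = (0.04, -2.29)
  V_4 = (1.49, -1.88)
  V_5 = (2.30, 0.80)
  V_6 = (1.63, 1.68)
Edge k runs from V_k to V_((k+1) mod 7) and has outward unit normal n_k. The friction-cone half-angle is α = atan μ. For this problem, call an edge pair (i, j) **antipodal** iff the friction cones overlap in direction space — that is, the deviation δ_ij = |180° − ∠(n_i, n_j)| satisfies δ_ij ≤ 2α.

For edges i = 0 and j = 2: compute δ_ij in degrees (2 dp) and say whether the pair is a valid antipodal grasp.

δ = 57.85°, invalid

α = atan 0.35 = 19.29°;  2α = 38.58°
edge 0: e_0 = (-2.95, -1.54);  n_0 = (-0.4628, +0.8865)
edge 2: e_2 = (+2.26, -1.32);  n_2 = (-0.5043, -0.8635)
∠(n_0, n_2) = 122.15°
δ = |180° − 122.15°| = 57.85°
57.85° > 2α = 38.58°  →  invalid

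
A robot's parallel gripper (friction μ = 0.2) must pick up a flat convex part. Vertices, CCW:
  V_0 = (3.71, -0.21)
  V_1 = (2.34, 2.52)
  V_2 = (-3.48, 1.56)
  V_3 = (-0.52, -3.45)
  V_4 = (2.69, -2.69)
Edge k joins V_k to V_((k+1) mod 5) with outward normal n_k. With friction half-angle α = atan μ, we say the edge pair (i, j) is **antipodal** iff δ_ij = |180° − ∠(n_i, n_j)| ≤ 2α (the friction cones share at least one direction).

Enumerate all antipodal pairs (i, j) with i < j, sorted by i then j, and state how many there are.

α = atan 0.2 = 11.31°;  2α = 22.62°
n_0 = (+0.8938, +0.4485)
n_1 = (-0.1627, +0.9867)
n_2 = (-0.8610, -0.5087)
n_3 = (+0.2304, -0.9731)
n_4 = (+0.9248, -0.3804)
  (0,1): δ = 107.28°  ·
  (0,2): δ = 3.93°  ✓
  (0,3): δ = 76.67°  ·
  (0,4): δ = 130.99°  ·
  (1,2): δ = 68.79°  ·
  (1,3): δ = 3.95°  ✓
  (1,4): δ = 58.28°  ·
  (2,3): δ = 107.26°  ·
  (2,4): δ = 52.93°  ·
  (3,4): δ = 125.68°  ·
antipodal pairs: 2

count = 2; pairs: (0,2), (1,3)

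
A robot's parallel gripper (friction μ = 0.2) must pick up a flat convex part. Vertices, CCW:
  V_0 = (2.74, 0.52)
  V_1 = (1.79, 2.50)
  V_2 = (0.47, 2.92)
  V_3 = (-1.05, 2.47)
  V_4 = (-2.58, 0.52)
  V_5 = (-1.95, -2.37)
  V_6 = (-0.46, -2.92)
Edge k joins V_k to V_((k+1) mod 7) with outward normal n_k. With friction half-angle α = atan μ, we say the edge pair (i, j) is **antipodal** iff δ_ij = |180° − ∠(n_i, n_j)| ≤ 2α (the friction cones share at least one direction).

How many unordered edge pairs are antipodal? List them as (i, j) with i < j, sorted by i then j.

count = 3; pairs: (0,4), (1,5), (3,6)

α = atan 0.2 = 11.31°;  2α = 22.62°
n_0 = (+0.9016, +0.4326)
n_1 = (+0.3032, +0.9529)
n_2 = (-0.2839, +0.9589)
n_3 = (-0.7867, +0.6173)
n_4 = (-0.9771, -0.2130)
n_5 = (-0.3463, -0.9381)
n_6 = (+0.7322, -0.6811)
  (0,1): δ = 133.28°  ·
  (0,2): δ = 99.14°  ·
  (0,3): δ = 63.75°  ·
  (0,4): δ = 13.33°  ✓
  (0,5): δ = 44.11°  ·
  (0,6): δ = 111.44°  ·
  (1,2): δ = 145.86°  ·
  (1,3): δ = 110.47°  ·
  (1,4): δ = 60.05°  ·
  (1,5): δ = 2.61°  ✓
  (1,6): δ = 64.72°  ·
  (2,3): δ = 144.61°  ·
  (2,4): δ = 94.19°  ·
  (2,5): δ = 36.75°  ·
  (2,6): δ = 30.58°  ·
  (3,4): δ = 129.58°  ·
  (3,5): δ = 72.14°  ·
  (3,6): δ = 4.81°  ✓
  (4,5): δ = 122.56°  ·
  (4,6): δ = 55.23°  ·
  (5,6): δ = 112.67°  ·
antipodal pairs: 3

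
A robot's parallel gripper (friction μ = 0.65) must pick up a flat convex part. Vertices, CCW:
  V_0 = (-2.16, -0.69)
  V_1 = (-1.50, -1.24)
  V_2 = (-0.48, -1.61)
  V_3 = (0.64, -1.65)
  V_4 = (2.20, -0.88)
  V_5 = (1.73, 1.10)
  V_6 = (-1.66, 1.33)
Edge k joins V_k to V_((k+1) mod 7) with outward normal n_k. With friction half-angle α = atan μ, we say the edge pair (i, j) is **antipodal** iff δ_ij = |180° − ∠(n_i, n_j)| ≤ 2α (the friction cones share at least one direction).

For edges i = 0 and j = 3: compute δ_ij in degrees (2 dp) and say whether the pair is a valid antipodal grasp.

δ = 113.92°, invalid

α = atan 0.65 = 33.02°;  2α = 66.05°
edge 0: e_0 = (+0.66, -0.55);  n_0 = (-0.6402, -0.7682)
edge 3: e_3 = (+1.56, +0.77);  n_3 = (+0.4426, -0.8967)
∠(n_0, n_3) = 66.08°
δ = |180° − 66.08°| = 113.92°
113.92° > 2α = 66.05°  →  invalid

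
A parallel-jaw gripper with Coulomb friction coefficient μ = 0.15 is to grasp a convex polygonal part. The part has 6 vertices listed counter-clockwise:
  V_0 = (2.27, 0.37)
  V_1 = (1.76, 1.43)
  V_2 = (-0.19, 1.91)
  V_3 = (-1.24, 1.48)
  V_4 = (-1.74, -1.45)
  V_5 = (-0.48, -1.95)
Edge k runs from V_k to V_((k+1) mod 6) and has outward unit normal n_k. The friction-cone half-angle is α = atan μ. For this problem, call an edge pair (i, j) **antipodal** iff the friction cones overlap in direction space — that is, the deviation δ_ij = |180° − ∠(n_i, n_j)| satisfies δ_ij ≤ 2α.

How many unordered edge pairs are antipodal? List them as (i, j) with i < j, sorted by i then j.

count = 1; pairs: (1,4)

α = atan 0.15 = 8.53°;  2α = 17.06°
n_0 = (+0.9011, +0.4336)
n_1 = (+0.2390, +0.9710)
n_2 = (-0.3790, +0.9254)
n_3 = (-0.9858, +0.1682)
n_4 = (-0.3688, -0.9295)
n_5 = (+0.6448, -0.7643)
  (0,1): δ = 129.52°  ·
  (0,2): δ = 93.42°  ·
  (0,3): δ = 35.38°  ·
  (0,4): δ = 42.66°  ·
  (0,5): δ = 104.46°  ·
  (1,2): δ = 143.90°  ·
  (1,3): δ = 85.86°  ·
  (1,4): δ = 7.82°  ✓
  (1,5): δ = 53.98°  ·
  (2,3): δ = 121.95°  ·
  (2,4): δ = 43.91°  ·
  (2,5): δ = 17.88°  ·
  (3,4): δ = 101.96°  ·
  (3,5): δ = 40.16°  ·
  (4,5): δ = 118.20°  ·
antipodal pairs: 1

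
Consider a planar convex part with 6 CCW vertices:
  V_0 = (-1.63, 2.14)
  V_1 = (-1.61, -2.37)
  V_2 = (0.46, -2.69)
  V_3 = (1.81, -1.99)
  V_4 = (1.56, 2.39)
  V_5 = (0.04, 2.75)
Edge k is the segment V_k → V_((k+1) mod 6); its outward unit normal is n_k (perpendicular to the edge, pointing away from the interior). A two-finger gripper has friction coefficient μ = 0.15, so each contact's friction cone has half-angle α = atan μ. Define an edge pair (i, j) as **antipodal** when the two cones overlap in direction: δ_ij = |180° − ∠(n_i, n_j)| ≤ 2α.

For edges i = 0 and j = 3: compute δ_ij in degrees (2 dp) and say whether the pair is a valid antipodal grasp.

α = atan 0.15 = 8.53°;  2α = 17.06°
edge 0: e_0 = (+0.02, -4.51);  n_0 = (-1.0000, -0.0044)
edge 3: e_3 = (-0.25, +4.38);  n_3 = (+0.9984, +0.0570)
∠(n_0, n_3) = 176.99°
δ = |180° − 176.99°| = 3.01°
3.01° ≤ 2α = 17.06°  →  valid

δ = 3.01°, valid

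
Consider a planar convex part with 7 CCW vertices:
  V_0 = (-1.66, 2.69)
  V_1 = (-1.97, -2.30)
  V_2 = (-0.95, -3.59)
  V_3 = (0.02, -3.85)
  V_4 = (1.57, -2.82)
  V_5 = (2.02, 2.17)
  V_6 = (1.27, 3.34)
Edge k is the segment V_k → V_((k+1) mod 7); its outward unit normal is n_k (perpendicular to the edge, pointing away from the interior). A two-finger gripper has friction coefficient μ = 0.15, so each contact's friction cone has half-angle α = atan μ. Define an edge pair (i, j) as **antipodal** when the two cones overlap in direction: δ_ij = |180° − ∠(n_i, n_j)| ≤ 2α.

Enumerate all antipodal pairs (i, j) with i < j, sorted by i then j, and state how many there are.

count = 2; pairs: (0,4), (1,5)

α = atan 0.15 = 8.53°;  2α = 17.06°
n_0 = (-0.9981, +0.0620)
n_1 = (-0.7844, -0.6202)
n_2 = (-0.2589, -0.9659)
n_3 = (+0.5535, -0.8329)
n_4 = (+0.9960, -0.0898)
n_5 = (+0.8419, +0.5397)
n_6 = (-0.2166, +0.9763)
  (0,1): δ = 138.11°  ·
  (0,2): δ = 101.45°  ·
  (0,3): δ = 52.84°  ·
  (0,4): δ = 1.60°  ✓
  (0,5): δ = 36.22°  ·
  (0,6): δ = 106.06°  ·
  (1,2): δ = 143.34°  ·
  (1,3): δ = 94.73°  ·
  (1,4): δ = 43.49°  ·
  (1,5): δ = 5.67°  ✓
  (1,6): δ = 64.17°  ·
  (2,3): δ = 131.39°  ·
  (2,4): δ = 80.15°  ·
  (2,5): δ = 42.33°  ·
  (2,6): δ = 27.51°  ·
  (3,4): δ = 128.76°  ·
  (3,5): δ = 90.94°  ·
  (3,6): δ = 21.10°  ·
  (4,5): δ = 142.19°  ·
  (4,6): δ = 72.34°  ·
  (5,6): δ = 110.15°  ·
antipodal pairs: 2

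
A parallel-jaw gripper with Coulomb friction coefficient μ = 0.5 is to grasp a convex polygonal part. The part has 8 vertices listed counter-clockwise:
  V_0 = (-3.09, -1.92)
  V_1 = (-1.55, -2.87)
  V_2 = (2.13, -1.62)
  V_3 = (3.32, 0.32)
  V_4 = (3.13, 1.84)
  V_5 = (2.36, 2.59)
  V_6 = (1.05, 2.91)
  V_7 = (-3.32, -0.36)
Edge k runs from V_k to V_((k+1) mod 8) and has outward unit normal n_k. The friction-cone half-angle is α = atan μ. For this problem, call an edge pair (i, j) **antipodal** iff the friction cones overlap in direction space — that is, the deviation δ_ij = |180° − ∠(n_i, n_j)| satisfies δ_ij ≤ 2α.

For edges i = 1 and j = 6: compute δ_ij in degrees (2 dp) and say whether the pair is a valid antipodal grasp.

δ = 18.05°, valid

α = atan 0.5 = 26.57°;  2α = 53.13°
edge 1: e_1 = (+3.68, +1.25);  n_1 = (+0.3216, -0.9469)
edge 6: e_6 = (-4.37, -3.27);  n_6 = (-0.5991, +0.8007)
∠(n_1, n_6) = 161.95°
δ = |180° − 161.95°| = 18.05°
18.05° ≤ 2α = 53.13°  →  valid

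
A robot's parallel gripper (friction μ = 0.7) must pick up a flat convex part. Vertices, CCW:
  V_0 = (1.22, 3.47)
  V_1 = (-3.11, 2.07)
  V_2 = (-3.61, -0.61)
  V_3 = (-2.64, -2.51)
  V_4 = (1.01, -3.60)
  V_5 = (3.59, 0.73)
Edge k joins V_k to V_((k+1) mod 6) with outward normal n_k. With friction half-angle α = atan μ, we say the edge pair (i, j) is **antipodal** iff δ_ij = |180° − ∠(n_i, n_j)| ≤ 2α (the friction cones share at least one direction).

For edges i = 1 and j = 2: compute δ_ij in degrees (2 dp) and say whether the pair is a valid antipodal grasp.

α = atan 0.7 = 34.99°;  2α = 69.98°
edge 1: e_1 = (-0.50, -2.68);  n_1 = (-0.9830, +0.1834)
edge 2: e_2 = (+0.97, -1.90);  n_2 = (-0.8906, -0.4547)
∠(n_1, n_2) = 37.61°
δ = |180° − 37.61°| = 142.39°
142.39° > 2α = 69.98°  →  invalid

δ = 142.39°, invalid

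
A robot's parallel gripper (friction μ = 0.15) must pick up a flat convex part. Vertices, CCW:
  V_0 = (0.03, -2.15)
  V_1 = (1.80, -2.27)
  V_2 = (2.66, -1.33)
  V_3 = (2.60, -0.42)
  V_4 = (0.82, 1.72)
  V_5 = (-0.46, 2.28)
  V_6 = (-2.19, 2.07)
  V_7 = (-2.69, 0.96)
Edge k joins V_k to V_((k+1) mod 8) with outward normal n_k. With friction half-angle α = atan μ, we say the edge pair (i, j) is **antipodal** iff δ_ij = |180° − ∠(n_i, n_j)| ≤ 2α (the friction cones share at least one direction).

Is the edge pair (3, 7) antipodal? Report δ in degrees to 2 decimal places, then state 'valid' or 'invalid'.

δ = 1.42°, valid

α = atan 0.15 = 8.53°;  2α = 17.06°
edge 3: e_3 = (-1.78, +2.14);  n_3 = (+0.7688, +0.6395)
edge 7: e_7 = (+2.72, -3.11);  n_7 = (-0.7527, -0.6583)
∠(n_3, n_7) = 178.58°
δ = |180° − 178.58°| = 1.42°
1.42° ≤ 2α = 17.06°  →  valid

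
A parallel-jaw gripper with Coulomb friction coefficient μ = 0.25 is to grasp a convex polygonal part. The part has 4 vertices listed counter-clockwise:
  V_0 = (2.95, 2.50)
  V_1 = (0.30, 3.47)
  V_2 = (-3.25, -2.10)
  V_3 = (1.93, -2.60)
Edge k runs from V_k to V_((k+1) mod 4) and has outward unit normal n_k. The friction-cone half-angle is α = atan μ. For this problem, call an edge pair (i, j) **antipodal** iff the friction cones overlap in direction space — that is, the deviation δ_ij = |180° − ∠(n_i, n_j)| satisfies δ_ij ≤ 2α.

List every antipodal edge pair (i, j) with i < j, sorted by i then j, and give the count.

α = atan 0.25 = 14.04°;  2α = 28.07°
n_0 = (+0.3437, +0.9391)
n_1 = (-0.8433, +0.5375)
n_2 = (-0.0961, -0.9954)
n_3 = (+0.9806, -0.1961)
  (0,1): δ = 102.41°  ·
  (0,2): δ = 14.59°  ✓
  (0,3): δ = 98.79°  ·
  (1,2): δ = 63.00°  ·
  (1,3): δ = 21.20°  ✓
  (2,3): δ = 95.80°  ·
antipodal pairs: 2

count = 2; pairs: (0,2), (1,3)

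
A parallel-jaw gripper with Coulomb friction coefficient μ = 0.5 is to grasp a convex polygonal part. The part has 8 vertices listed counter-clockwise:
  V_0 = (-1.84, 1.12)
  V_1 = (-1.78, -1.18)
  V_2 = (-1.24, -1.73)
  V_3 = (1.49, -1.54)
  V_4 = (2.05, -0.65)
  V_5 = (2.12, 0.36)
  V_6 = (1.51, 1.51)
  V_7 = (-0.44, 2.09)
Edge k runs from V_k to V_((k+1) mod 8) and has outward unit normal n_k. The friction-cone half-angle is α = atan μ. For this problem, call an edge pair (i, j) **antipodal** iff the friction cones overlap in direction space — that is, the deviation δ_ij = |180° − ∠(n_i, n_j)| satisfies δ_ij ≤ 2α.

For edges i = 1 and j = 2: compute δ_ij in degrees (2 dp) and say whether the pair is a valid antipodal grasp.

δ = 130.49°, invalid

α = atan 0.5 = 26.57°;  2α = 53.13°
edge 1: e_1 = (+0.54, -0.55);  n_1 = (-0.7136, -0.7006)
edge 2: e_2 = (+2.73, +0.19);  n_2 = (+0.0694, -0.9976)
∠(n_1, n_2) = 49.51°
δ = |180° − 49.51°| = 130.49°
130.49° > 2α = 53.13°  →  invalid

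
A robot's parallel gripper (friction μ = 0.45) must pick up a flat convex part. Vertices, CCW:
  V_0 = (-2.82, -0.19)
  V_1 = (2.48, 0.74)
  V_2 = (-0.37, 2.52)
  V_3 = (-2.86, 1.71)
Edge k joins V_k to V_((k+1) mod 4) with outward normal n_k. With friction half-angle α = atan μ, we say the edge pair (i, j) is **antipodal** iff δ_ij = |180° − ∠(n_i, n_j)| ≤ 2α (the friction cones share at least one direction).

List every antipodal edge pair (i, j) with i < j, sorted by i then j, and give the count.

count = 2; pairs: (0,1), (0,2)

α = atan 0.45 = 24.23°;  2α = 48.46°
n_0 = (+0.1728, -0.9850)
n_1 = (+0.5297, +0.8482)
n_2 = (-0.3093, +0.9509)
n_3 = (-0.9998, -0.0210)
  (0,1): δ = 41.94°  ✓
  (0,2): δ = 8.07°  ✓
  (0,3): δ = 81.25°  ·
  (1,2): δ = 129.99°  ·
  (1,3): δ = 56.81°  ·
  (2,3): δ = 106.81°  ·
antipodal pairs: 2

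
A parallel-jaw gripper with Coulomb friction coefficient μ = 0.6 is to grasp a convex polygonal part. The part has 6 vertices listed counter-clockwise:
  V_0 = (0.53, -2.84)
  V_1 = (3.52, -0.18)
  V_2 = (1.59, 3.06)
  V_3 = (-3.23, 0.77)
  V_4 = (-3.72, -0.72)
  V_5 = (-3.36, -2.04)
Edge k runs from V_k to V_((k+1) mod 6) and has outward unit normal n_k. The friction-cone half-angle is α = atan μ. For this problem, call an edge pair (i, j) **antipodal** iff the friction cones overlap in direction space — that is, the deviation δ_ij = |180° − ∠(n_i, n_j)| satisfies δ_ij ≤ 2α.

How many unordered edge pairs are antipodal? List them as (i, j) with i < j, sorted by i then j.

count = 6; pairs: (0,2), (0,3), (1,3), (1,4), (1,5), (2,5)

α = atan 0.6 = 30.96°;  2α = 61.93°
n_0 = (+0.6647, -0.7471)
n_1 = (+0.8591, +0.5118)
n_2 = (-0.4291, +0.9032)
n_3 = (-0.9500, +0.3124)
n_4 = (-0.9648, -0.2631)
n_5 = (-0.2014, -0.9795)
  (0,1): δ = 100.88°  ·
  (0,2): δ = 16.24°  ✓
  (0,3): δ = 30.14°  ✓
  (0,4): δ = 63.60°  ·
  (0,5): δ = 126.72°  ·
  (1,2): δ = 95.37°  ·
  (1,3): δ = 48.99°  ✓
  (1,4): δ = 15.53°  ✓
  (1,5): δ = 47.60°  ✓
  (2,3): δ = 133.62°  ·
  (2,4): δ = 100.16°  ·
  (2,5): δ = 37.03°  ✓
  (3,4): δ = 146.54°  ·
  (3,5): δ = 83.42°  ·
  (4,5): δ = 116.88°  ·
antipodal pairs: 6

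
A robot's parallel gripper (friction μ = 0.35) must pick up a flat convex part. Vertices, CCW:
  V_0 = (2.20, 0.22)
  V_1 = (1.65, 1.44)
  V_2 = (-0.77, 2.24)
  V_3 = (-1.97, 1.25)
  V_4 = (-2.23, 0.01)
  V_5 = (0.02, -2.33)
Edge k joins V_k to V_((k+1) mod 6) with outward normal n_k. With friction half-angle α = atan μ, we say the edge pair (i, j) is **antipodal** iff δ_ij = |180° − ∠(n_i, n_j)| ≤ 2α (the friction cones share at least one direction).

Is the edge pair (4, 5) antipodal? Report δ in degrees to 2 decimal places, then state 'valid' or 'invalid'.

α = atan 0.35 = 19.29°;  2α = 38.58°
edge 4: e_4 = (+2.25, -2.34);  n_4 = (-0.7208, -0.6931)
edge 5: e_5 = (+2.18, +2.55);  n_5 = (+0.7601, -0.6498)
∠(n_4, n_5) = 95.60°
δ = |180° − 95.60°| = 84.40°
84.40° > 2α = 38.58°  →  invalid

δ = 84.40°, invalid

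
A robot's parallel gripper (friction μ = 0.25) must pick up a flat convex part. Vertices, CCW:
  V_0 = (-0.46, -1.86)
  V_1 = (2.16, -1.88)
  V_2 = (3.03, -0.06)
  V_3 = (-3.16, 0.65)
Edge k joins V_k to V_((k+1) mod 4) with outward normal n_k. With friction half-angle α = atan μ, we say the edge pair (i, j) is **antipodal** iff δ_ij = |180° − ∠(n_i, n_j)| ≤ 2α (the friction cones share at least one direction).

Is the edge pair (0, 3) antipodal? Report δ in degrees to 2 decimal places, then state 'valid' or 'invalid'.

δ = 137.53°, invalid

α = atan 0.25 = 14.04°;  2α = 28.07°
edge 0: e_0 = (+2.62, -0.02);  n_0 = (-0.0076, -1.0000)
edge 3: e_3 = (+2.70, -2.51);  n_3 = (-0.6809, -0.7324)
∠(n_0, n_3) = 42.47°
δ = |180° − 42.47°| = 137.53°
137.53° > 2α = 28.07°  →  invalid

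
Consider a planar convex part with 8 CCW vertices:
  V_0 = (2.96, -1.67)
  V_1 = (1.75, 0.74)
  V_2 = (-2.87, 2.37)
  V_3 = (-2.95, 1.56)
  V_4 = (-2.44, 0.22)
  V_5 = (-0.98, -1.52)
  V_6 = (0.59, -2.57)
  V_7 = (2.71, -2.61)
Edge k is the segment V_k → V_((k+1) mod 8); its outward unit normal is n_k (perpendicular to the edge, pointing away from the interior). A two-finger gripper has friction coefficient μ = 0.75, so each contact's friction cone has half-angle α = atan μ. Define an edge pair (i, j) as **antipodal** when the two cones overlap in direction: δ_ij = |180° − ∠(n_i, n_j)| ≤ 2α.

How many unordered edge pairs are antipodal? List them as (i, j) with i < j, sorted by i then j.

count = 13; pairs: (0,2), (0,3), (0,4), (0,5), (0,6), (1,3), (1,4), (1,5), (1,6), (2,7), (3,7), (4,7), (5,7)

α = atan 0.75 = 36.87°;  2α = 73.74°
n_0 = (+0.8937, +0.4487)
n_1 = (+0.3327, +0.9430)
n_2 = (-0.9952, +0.0983)
n_3 = (-0.9346, -0.3557)
n_4 = (-0.7661, -0.6428)
n_5 = (-0.5559, -0.8312)
n_6 = (-0.0189, -0.9998)
n_7 = (+0.9664, -0.2570)
  (0,1): δ = 136.09°  ·
  (0,2): δ = 32.30°  ✓
  (0,3): δ = 5.82°  ✓
  (0,4): δ = 13.34°  ✓
  (0,5): δ = 29.57°  ✓
  (0,6): δ = 62.26°  ✓
  (0,7): δ = 138.45°  ·
  (1,2): δ = 76.21°  ·
  (1,3): δ = 49.73°  ✓
  (1,4): δ = 30.57°  ✓
  (1,5): δ = 14.34°  ✓
  (1,6): δ = 18.35°  ✓
  (1,7): δ = 94.54°  ·
  (2,3): δ = 153.52°  ·
  (2,4): δ = 134.36°  ·
  (2,5): δ = 118.13°  ·
  (2,6): δ = 85.44°  ·
  (2,7): δ = 9.25°  ✓
  (3,4): δ = 160.84°  ·
  (3,5): δ = 144.61°  ·
  (3,6): δ = 111.92°  ·
  (3,7): δ = 35.73°  ✓
  (4,5): δ = 163.77°  ·
  (4,6): δ = 131.08°  ·
  (4,7): δ = 54.89°  ✓
  (5,6): δ = 147.31°  ·
  (5,7): δ = 71.12°  ✓
  (6,7): δ = 103.81°  ·
antipodal pairs: 13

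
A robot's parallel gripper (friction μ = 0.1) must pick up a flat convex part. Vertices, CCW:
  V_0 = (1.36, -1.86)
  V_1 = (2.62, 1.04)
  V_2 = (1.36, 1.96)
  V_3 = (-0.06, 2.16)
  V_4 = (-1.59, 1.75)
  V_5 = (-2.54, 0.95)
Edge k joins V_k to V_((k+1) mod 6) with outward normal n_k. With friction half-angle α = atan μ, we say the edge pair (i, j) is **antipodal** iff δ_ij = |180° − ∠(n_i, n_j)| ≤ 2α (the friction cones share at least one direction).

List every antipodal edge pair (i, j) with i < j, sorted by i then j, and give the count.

α = atan 0.1 = 5.71°;  2α = 11.42°
n_0 = (+0.9172, -0.3985)
n_1 = (+0.5897, +0.8076)
n_2 = (+0.1395, +0.9902)
n_3 = (-0.2588, +0.9659)
n_4 = (-0.6441, +0.7649)
n_5 = (-0.5846, -0.8113)
  (0,1): δ = 102.65°  ·
  (0,2): δ = 74.53°  ·
  (0,3): δ = 51.51°  ·
  (0,4): δ = 26.41°  ·
  (0,5): δ = 77.71°  ·
  (1,2): δ = 151.88°  ·
  (1,3): δ = 128.86°  ·
  (1,4): δ = 103.76°  ·
  (1,5): δ = 0.36°  ✓
  (2,3): δ = 156.98°  ·
  (2,4): δ = 131.88°  ·
  (2,5): δ = 27.76°  ·
  (3,4): δ = 154.90°  ·
  (3,5): δ = 50.77°  ·
  (4,5): δ = 75.87°  ·
antipodal pairs: 1

count = 1; pairs: (1,5)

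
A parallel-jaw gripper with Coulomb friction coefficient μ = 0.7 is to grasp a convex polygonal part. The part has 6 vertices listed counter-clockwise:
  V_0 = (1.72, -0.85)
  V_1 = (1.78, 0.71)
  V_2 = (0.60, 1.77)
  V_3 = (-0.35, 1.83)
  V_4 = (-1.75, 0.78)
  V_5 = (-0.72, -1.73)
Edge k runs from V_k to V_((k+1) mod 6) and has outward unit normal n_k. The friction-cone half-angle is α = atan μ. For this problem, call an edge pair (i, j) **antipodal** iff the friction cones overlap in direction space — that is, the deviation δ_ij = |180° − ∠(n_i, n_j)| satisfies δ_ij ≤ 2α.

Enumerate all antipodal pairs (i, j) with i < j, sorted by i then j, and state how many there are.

count = 7; pairs: (0,3), (0,4), (1,4), (1,5), (2,4), (2,5), (3,5)

α = atan 0.7 = 34.99°;  2α = 69.98°
n_0 = (+0.9993, -0.0384)
n_1 = (+0.6683, +0.7439)
n_2 = (+0.0630, +0.9980)
n_3 = (-0.6000, +0.8000)
n_4 = (-0.9251, -0.3796)
n_5 = (+0.3393, -0.9407)
  (0,1): δ = 129.73°  ·
  (0,2): δ = 91.41°  ·
  (0,3): δ = 50.93°  ✓
  (0,4): δ = 24.51°  ✓
  (0,5): δ = 112.03°  ·
  (1,2): δ = 141.68°  ·
  (1,3): δ = 101.20°  ·
  (1,4): δ = 25.76°  ✓
  (1,5): δ = 61.77°  ✓
  (2,3): δ = 139.52°  ·
  (2,4): δ = 64.07°  ✓
  (2,5): δ = 23.45°  ✓
  (3,4): δ = 104.56°  ·
  (3,5): δ = 17.04°  ✓
  (4,5): δ = 92.48°  ·
antipodal pairs: 7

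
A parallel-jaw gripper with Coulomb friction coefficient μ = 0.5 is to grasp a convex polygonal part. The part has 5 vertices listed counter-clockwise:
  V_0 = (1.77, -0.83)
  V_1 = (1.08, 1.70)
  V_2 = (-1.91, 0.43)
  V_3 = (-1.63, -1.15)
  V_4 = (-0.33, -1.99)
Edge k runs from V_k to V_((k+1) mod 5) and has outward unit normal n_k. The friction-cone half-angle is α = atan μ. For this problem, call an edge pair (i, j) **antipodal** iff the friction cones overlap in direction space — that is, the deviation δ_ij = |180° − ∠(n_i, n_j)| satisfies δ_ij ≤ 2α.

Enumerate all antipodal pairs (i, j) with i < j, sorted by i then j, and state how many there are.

α = atan 0.5 = 26.57°;  2α = 53.13°
n_0 = (+0.9648, +0.2631)
n_1 = (-0.3909, +0.9204)
n_2 = (-0.9847, -0.1745)
n_3 = (-0.5427, -0.8399)
n_4 = (+0.4835, -0.8753)
  (0,1): δ = 82.24°  ·
  (0,2): δ = 5.21°  ✓
  (0,3): δ = 41.88°  ✓
  (0,4): δ = 103.66°  ·
  (1,2): δ = 102.96°  ·
  (1,3): δ = 55.88°  ·
  (1,4): δ = 5.90°  ✓
  (2,3): δ = 132.92°  ·
  (2,4): δ = 71.13°  ·
  (3,4): δ = 118.22°  ·
antipodal pairs: 3

count = 3; pairs: (0,2), (0,3), (1,4)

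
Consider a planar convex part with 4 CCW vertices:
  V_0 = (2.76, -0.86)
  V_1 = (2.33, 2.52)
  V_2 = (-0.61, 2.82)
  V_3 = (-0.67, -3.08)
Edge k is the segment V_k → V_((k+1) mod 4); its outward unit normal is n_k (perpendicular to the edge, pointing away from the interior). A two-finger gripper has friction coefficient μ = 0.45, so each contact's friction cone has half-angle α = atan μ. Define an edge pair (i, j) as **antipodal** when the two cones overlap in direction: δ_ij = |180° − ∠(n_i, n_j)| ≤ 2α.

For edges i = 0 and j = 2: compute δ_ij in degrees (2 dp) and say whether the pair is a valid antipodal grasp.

δ = 7.83°, valid

α = atan 0.45 = 24.23°;  2α = 48.46°
edge 0: e_0 = (-0.43, +3.38);  n_0 = (+0.9920, +0.1262)
edge 2: e_2 = (-0.06, -5.90);  n_2 = (-0.9999, +0.0102)
∠(n_0, n_2) = 172.17°
δ = |180° − 172.17°| = 7.83°
7.83° ≤ 2α = 48.46°  →  valid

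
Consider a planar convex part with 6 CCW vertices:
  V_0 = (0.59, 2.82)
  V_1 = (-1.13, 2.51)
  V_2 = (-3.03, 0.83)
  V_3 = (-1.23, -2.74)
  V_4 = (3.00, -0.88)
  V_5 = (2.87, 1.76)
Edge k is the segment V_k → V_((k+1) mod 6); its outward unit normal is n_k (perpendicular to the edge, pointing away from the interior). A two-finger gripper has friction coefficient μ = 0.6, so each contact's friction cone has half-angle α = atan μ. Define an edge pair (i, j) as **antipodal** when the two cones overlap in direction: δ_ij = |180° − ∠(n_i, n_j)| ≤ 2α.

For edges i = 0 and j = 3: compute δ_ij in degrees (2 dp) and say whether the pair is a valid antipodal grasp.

δ = 13.52°, valid

α = atan 0.6 = 30.96°;  2α = 61.93°
edge 0: e_0 = (-1.72, -0.31);  n_0 = (-0.1774, +0.9841)
edge 3: e_3 = (+4.23, +1.86);  n_3 = (+0.4025, -0.9154)
∠(n_0, n_3) = 166.48°
δ = |180° − 166.48°| = 13.52°
13.52° ≤ 2α = 61.93°  →  valid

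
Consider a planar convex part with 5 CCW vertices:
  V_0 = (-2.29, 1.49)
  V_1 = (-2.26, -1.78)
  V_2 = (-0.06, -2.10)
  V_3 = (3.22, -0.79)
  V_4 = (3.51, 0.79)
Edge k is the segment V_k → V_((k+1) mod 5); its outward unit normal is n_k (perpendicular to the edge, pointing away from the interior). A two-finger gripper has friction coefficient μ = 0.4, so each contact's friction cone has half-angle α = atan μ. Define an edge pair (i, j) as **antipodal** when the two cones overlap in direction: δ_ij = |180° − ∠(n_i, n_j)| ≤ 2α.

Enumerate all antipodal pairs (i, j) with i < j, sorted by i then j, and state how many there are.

count = 3; pairs: (0,3), (1,4), (2,4)

α = atan 0.4 = 21.80°;  2α = 43.60°
n_0 = (-1.0000, -0.0092)
n_1 = (-0.1439, -0.9896)
n_2 = (+0.3709, -0.9287)
n_3 = (+0.9836, -0.1805)
n_4 = (+0.1198, +0.9928)
  (0,1): δ = 98.80°  ·
  (0,2): δ = 68.75°  ·
  (0,3): δ = 10.93°  ✓
  (0,4): δ = 82.59°  ·
  (1,2): δ = 149.95°  ·
  (1,3): δ = 92.12°  ·
  (1,4): δ = 1.39°  ✓
  (2,3): δ = 122.17°  ·
  (2,4): δ = 28.65°  ✓
  (3,4): δ = 86.48°  ·
antipodal pairs: 3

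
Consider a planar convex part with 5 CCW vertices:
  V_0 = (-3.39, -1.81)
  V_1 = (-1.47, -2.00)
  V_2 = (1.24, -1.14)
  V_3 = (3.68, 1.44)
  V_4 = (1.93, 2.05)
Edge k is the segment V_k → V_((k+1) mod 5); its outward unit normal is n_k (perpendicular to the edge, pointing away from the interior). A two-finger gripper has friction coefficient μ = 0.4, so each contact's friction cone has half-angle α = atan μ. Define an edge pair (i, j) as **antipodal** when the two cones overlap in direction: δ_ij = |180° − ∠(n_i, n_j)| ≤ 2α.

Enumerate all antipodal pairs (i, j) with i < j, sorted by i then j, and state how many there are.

α = atan 0.4 = 21.80°;  2α = 43.60°
n_0 = (-0.0985, -0.9951)
n_1 = (+0.3025, -0.9532)
n_2 = (+0.7265, -0.6871)
n_3 = (+0.3291, +0.9443)
n_4 = (-0.5873, +0.8094)
  (0,1): δ = 156.74°  ·
  (0,2): δ = 127.75°  ·
  (0,3): δ = 13.57°  ✓
  (0,4): δ = 41.61°  ✓
  (1,2): δ = 151.01°  ·
  (1,3): δ = 36.82°  ✓
  (1,4): δ = 18.36°  ✓
  (2,3): δ = 65.81°  ·
  (2,4): δ = 10.63°  ✓
  (3,4): δ = 124.82°  ·
antipodal pairs: 5

count = 5; pairs: (0,3), (0,4), (1,3), (1,4), (2,4)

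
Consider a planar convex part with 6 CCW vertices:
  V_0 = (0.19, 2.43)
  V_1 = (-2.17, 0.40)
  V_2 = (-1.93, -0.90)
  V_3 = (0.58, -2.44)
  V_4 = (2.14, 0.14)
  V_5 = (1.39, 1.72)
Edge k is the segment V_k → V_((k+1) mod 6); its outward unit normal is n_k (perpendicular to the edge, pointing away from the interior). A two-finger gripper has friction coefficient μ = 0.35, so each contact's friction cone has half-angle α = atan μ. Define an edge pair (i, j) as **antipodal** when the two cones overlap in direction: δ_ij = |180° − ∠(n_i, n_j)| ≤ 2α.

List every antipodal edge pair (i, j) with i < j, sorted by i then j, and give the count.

α = atan 0.35 = 19.29°;  2α = 38.58°
n_0 = (-0.6521, +0.7581)
n_1 = (-0.9834, -0.1815)
n_2 = (-0.5230, -0.8524)
n_3 = (+0.8557, -0.5174)
n_4 = (+0.9034, +0.4288)
n_5 = (+0.5092, +0.8606)
  (0,1): δ = 120.24°  ·
  (0,2): δ = 72.23°  ·
  (0,3): δ = 18.14°  ✓
  (0,4): δ = 74.69°  ·
  (0,5): δ = 108.69°  ·
  (1,2): δ = 131.99°  ·
  (1,3): δ = 41.62°  ·
  (1,4): δ = 14.93°  ✓
  (1,5): δ = 48.93°  ·
  (2,3): δ = 89.63°  ·
  (2,4): δ = 33.08°  ✓
  (2,5): δ = 0.92°  ✓
  (3,4): δ = 123.45°  ·
  (3,5): δ = 89.45°  ·
  (4,5): δ = 146.00°  ·
antipodal pairs: 4

count = 4; pairs: (0,3), (1,4), (2,4), (2,5)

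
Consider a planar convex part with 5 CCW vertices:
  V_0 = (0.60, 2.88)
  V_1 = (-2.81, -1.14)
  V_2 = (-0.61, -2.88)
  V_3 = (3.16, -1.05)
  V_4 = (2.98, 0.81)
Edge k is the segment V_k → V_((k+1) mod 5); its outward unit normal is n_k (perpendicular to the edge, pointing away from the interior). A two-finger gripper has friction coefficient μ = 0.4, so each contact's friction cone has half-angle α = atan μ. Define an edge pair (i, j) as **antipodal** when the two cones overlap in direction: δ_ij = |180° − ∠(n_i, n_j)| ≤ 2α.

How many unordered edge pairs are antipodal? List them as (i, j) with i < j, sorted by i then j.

α = atan 0.4 = 21.80°;  2α = 43.60°
n_0 = (-0.7626, +0.6469)
n_1 = (-0.6203, -0.7843)
n_2 = (+0.4367, -0.8996)
n_3 = (+0.9954, +0.0963)
n_4 = (+0.6563, +0.7545)
  (0,1): δ = 88.03°  ·
  (0,2): δ = 23.80°  ✓
  (0,3): δ = 45.83°  ·
  (0,4): δ = 89.29°  ·
  (1,2): δ = 115.77°  ·
  (1,3): δ = 46.13°  ·
  (1,4): δ = 2.67°  ✓
  (2,3): δ = 110.36°  ·
  (2,4): δ = 66.91°  ·
  (3,4): δ = 136.54°  ·
antipodal pairs: 2

count = 2; pairs: (0,2), (1,4)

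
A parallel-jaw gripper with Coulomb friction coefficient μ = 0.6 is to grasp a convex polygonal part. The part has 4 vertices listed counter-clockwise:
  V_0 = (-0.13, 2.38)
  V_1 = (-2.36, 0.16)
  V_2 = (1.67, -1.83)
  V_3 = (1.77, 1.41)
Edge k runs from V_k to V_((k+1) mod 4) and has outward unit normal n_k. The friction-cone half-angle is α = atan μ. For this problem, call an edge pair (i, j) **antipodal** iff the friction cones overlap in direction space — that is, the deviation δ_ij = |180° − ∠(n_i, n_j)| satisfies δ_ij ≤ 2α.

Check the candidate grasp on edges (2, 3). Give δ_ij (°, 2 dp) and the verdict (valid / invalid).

α = atan 0.6 = 30.96°;  2α = 61.93°
edge 2: e_2 = (+0.10, +3.24);  n_2 = (+0.9995, -0.0308)
edge 3: e_3 = (-1.90, +0.97);  n_3 = (+0.4547, +0.8906)
∠(n_2, n_3) = 64.72°
δ = |180° − 64.72°| = 115.28°
115.28° > 2α = 61.93°  →  invalid

δ = 115.28°, invalid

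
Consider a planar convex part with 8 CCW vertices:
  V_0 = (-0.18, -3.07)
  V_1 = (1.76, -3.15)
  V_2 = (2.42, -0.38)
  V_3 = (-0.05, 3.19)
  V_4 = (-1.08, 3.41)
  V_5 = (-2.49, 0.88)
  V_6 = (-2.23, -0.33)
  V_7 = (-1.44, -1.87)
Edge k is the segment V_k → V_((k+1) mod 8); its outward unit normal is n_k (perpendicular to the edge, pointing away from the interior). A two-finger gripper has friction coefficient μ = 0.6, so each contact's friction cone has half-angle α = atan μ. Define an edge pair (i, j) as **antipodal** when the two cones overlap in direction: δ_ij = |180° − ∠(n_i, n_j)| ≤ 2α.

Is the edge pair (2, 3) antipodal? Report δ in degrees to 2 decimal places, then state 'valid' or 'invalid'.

α = atan 0.6 = 30.96°;  2α = 61.93°
edge 2: e_2 = (-2.47, +3.57);  n_2 = (+0.8224, +0.5690)
edge 3: e_3 = (-1.03, +0.22);  n_3 = (+0.2089, +0.9779)
∠(n_2, n_3) = 43.26°
δ = |180° − 43.26°| = 136.74°
136.74° > 2α = 61.93°  →  invalid

δ = 136.74°, invalid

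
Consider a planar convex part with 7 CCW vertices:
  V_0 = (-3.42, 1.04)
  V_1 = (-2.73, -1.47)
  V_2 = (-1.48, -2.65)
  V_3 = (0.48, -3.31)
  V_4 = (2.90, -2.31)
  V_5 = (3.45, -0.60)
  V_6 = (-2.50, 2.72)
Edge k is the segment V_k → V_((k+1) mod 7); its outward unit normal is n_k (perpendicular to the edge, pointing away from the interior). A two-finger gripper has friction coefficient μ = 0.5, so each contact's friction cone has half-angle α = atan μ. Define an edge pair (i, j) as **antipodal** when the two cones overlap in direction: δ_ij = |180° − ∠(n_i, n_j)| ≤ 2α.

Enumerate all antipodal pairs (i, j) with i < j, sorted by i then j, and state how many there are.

count = 7; pairs: (0,4), (0,5), (1,5), (2,5), (3,5), (3,6), (4,6)

α = atan 0.5 = 26.57°;  2α = 53.13°
n_0 = (-0.9642, -0.2651)
n_1 = (-0.6865, -0.7272)
n_2 = (-0.3191, -0.9477)
n_3 = (+0.3819, -0.9242)
n_4 = (+0.9520, -0.3062)
n_5 = (+0.4873, +0.8733)
n_6 = (-0.8771, +0.4803)
  (0,1): δ = 148.72°  ·
  (0,2): δ = 123.98°  ·
  (0,3): δ = 82.92°  ·
  (0,4): δ = 33.20°  ✓
  (0,5): δ = 45.47°  ✓
  (0,6): δ = 135.92°  ·
  (1,2): δ = 155.26°  ·
  (1,3): δ = 114.20°  ·
  (1,4): δ = 64.48°  ·
  (1,5): δ = 14.19°  ✓
  (1,6): δ = 104.64°  ·
  (2,3): δ = 138.94°  ·
  (2,4): δ = 89.22°  ·
  (2,5): δ = 10.55°  ✓
  (2,6): δ = 79.90°  ·
  (3,4): δ = 130.28°  ·
  (3,5): δ = 51.61°  ✓
  (3,6): δ = 38.84°  ✓
  (4,5): δ = 101.33°  ·
  (4,6): δ = 10.88°  ✓
  (5,6): δ = 89.55°  ·
antipodal pairs: 7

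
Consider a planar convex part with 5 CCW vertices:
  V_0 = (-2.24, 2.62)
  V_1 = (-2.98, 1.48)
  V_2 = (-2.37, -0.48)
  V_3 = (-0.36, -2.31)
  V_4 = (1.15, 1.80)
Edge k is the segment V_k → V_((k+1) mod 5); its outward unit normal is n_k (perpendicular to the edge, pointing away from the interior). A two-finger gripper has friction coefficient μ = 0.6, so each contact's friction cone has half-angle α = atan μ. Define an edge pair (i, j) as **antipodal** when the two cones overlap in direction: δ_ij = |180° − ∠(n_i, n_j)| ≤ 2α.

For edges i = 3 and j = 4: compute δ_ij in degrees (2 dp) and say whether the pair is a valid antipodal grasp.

δ = 83.42°, invalid

α = atan 0.6 = 30.96°;  2α = 61.93°
edge 3: e_3 = (+1.51, +4.11);  n_3 = (+0.9387, -0.3449)
edge 4: e_4 = (-3.39, +0.82);  n_4 = (+0.2351, +0.9720)
∠(n_3, n_4) = 96.58°
δ = |180° − 96.58°| = 83.42°
83.42° > 2α = 61.93°  →  invalid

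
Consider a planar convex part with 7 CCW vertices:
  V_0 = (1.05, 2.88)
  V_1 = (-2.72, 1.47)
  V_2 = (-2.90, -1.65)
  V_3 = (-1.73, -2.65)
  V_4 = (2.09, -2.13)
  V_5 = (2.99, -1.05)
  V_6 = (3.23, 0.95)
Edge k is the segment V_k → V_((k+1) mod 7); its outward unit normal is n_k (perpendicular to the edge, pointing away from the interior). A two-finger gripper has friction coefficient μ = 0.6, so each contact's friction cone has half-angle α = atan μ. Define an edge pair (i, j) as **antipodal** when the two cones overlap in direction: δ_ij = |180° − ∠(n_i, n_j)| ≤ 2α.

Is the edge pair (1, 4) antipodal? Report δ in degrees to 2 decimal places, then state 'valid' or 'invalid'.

α = atan 0.6 = 30.96°;  2α = 61.93°
edge 1: e_1 = (-0.18, -3.12);  n_1 = (-0.9983, +0.0576)
edge 4: e_4 = (+0.90, +1.08);  n_4 = (+0.7682, -0.6402)
∠(n_1, n_4) = 143.50°
δ = |180° − 143.50°| = 36.50°
36.50° ≤ 2α = 61.93°  →  valid

δ = 36.50°, valid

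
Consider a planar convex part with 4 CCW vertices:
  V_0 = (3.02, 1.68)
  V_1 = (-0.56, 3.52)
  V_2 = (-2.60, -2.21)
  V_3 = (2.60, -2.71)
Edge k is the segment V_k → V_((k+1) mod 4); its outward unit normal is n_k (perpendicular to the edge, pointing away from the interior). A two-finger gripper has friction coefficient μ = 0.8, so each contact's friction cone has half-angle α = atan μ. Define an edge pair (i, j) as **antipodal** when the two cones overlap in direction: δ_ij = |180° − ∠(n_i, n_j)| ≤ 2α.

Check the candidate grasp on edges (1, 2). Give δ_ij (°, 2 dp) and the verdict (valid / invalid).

α = atan 0.8 = 38.66°;  2α = 77.32°
edge 1: e_1 = (-2.04, -5.73);  n_1 = (-0.9421, +0.3354)
edge 2: e_2 = (+5.20, -0.50);  n_2 = (-0.0957, -0.9954)
∠(n_1, n_2) = 104.10°
δ = |180° − 104.10°| = 75.90°
75.90° ≤ 2α = 77.32°  →  valid

δ = 75.90°, valid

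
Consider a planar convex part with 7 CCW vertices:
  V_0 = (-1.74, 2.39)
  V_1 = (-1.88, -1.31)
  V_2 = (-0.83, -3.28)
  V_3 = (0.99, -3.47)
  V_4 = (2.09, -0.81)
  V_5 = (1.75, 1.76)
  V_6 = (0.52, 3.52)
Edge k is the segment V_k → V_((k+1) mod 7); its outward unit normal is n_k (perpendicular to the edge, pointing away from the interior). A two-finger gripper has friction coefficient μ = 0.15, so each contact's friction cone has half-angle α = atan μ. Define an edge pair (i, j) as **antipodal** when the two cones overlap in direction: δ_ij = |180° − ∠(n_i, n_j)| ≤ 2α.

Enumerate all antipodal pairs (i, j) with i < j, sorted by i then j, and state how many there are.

count = 2; pairs: (0,4), (1,5)

α = atan 0.15 = 8.53°;  2α = 17.06°
n_0 = (-0.9993, +0.0378)
n_1 = (-0.8825, -0.4704)
n_2 = (-0.1038, -0.9946)
n_3 = (+0.9241, -0.3821)
n_4 = (+0.9914, +0.1312)
n_5 = (+0.8197, +0.5728)
n_6 = (-0.4472, +0.8944)
  (0,1): δ = 149.78°  ·
  (0,2): δ = 93.79°  ·
  (0,3): δ = 20.30°  ·
  (0,4): δ = 9.70°  ✓
  (0,5): δ = 37.12°  ·
  (0,6): δ = 118.73°  ·
  (1,2): δ = 124.02°  ·
  (1,3): δ = 50.52°  ·
  (1,4): δ = 20.52°  ·
  (1,5): δ = 6.89°  ✓
  (1,6): δ = 88.51°  ·
  (2,3): δ = 106.51°  ·
  (2,4): δ = 76.50°  ·
  (2,5): δ = 49.09°  ·
  (2,6): δ = 32.52°  ·
  (3,4): δ = 150.00°  ·
  (3,5): δ = 122.58°  ·
  (3,6): δ = 40.97°  ·
  (4,5): δ = 152.59°  ·
  (4,6): δ = 70.97°  ·
  (5,6): δ = 98.38°  ·
antipodal pairs: 2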